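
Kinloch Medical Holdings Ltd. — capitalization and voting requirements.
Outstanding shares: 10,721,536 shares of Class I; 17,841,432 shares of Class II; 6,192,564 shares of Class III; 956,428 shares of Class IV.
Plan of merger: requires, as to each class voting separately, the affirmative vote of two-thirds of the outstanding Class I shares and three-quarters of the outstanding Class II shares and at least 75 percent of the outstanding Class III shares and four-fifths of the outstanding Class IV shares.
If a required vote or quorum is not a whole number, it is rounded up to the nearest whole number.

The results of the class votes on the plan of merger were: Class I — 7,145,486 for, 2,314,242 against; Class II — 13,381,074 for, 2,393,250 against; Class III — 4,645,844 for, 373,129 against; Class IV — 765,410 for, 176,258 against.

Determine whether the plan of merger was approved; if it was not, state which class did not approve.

Not approved — the Class I shares did not give the required vote.

Class I: 2/3 of 10721536 = 7147690.67, rounded up to 7147691; 7,147,691 required, 7,145,486 in favor — not approved.
Class II: 3/4 of 17841432 = 13381074; 13,381,074 required, 13,381,074 in favor — approved.
Class III: 3/4 of 6192564 = 4644423; 4,644,423 required, 4,645,844 in favor — approved.
Class IV: 4/5 of 956428 = 765142.40, rounded up to 765143; 765,143 required, 765,410 in favor — approved.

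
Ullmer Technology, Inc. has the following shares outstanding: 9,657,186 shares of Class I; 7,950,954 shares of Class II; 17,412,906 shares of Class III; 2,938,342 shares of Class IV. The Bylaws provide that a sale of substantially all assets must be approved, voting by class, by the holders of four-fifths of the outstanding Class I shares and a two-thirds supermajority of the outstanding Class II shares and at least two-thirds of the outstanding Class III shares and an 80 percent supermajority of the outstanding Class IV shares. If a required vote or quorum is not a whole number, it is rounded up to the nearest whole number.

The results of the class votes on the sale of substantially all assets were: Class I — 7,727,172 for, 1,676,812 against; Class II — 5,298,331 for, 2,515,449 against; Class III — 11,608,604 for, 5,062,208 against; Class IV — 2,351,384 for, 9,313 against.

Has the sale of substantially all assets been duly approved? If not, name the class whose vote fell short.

Class I: 4/5 of 9657186 = 7725748.80, rounded up to 7725749; 7,725,749 required, 7,727,172 in favor — approved.
Class II: 2/3 of 7950954 = 5300636; 5,300,636 required, 5,298,331 in favor — not approved.
Class III: 2/3 of 17412906 = 11608604; 11,608,604 required, 11,608,604 in favor — approved.
Class IV: 4/5 of 2938342 = 2350673.60, rounded up to 2350674; 2,350,674 required, 2,351,384 in favor — approved.

Not approved — the Class II shares did not give the required vote.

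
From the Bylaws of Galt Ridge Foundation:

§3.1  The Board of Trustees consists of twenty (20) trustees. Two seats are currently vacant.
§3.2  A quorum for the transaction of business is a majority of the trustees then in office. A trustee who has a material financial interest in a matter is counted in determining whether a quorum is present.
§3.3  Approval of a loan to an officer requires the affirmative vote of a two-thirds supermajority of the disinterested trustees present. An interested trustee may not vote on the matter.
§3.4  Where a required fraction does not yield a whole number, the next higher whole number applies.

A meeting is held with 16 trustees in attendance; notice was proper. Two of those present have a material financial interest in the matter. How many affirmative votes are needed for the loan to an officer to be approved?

10

The loan to an officer requires two-thirds of the disinterested trustees present (16 − 2 = 14).
2/3 of 14 = 9.33, rounded up to 10.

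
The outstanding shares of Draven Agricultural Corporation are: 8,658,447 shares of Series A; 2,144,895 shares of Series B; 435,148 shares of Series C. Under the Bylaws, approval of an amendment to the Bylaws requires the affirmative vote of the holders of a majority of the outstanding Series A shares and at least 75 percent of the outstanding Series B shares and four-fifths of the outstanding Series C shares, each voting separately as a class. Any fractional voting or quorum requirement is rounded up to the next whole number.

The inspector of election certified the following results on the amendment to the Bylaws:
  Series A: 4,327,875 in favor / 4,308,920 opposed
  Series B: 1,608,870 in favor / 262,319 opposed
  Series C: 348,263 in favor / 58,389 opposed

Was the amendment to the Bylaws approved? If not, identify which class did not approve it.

Series A: a majority of 8658447 is 4329224; 4,329,224 required, 4,327,875 in favor — not approved.
Series B: 3/4 of 2144895 = 1608671.25, rounded up to 1608672; 1,608,672 required, 1,608,870 in favor — approved.
Series C: 4/5 of 435148 = 348118.40, rounded up to 348119; 348,119 required, 348,263 in favor — approved.

Not approved — the Series A shares did not give the required vote.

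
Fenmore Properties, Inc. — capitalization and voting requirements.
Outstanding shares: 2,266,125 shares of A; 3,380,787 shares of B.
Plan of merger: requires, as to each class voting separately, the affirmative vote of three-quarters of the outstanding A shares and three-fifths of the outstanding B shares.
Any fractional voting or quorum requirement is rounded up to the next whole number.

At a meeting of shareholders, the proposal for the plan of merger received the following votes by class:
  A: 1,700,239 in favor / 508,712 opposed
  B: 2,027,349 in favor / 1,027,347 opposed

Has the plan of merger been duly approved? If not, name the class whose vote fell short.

Not approved — the B shares did not give the required vote.

A: 3/4 of 2266125 = 1699593.75, rounded up to 1699594; 1,699,594 required, 1,700,239 in favor — approved.
B: 3/5 of 3380787 = 2028472.20, rounded up to 2028473; 2,028,473 required, 2,027,349 in favor — not approved.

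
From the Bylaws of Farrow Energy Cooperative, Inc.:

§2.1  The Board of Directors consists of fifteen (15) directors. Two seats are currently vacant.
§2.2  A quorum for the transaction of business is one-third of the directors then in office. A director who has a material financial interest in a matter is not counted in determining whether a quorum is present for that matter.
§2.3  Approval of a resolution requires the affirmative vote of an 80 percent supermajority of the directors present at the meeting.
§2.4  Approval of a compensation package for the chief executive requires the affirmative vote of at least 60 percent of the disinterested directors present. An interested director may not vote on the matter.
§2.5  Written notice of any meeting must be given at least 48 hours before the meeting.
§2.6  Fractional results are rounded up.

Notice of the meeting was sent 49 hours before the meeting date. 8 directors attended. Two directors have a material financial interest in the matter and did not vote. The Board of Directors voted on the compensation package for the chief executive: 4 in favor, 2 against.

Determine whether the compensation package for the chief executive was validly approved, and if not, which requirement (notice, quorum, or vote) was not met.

Valid — all requirements satisfied.

Notice: 49 hours given; 48 required (49 ≥ 48). Satisfied.
Quorum: 8 present, but the 2 interested directors do not count, leaving 6. Quorum is 5. Satisfied.
Vote: the compensation package for the chief executive requires three-fifths of the disinterested directors present (8 − 2 = 6). 3/5 of 6 = 3.60, rounded up to 4, so 4 affirmative votes are needed; 4 voted in favor. Satisfied.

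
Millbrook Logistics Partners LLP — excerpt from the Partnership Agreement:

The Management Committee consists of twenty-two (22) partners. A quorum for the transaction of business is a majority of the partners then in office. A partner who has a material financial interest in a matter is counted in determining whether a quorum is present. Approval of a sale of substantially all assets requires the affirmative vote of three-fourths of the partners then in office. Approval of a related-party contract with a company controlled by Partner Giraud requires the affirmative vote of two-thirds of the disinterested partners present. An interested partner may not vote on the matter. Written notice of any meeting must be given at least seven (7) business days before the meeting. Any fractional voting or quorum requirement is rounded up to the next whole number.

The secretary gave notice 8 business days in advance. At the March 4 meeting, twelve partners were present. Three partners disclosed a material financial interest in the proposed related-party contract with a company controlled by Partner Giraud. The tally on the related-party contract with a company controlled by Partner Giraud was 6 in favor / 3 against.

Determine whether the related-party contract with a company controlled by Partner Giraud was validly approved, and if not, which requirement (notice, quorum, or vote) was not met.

Valid — all requirements satisfied.

Notice: 8 business days given; 7 required (8 ≥ 7). Satisfied.
Quorum: 12 present (interested partners count toward quorum); quorum is 12. Satisfied.
Vote: the related-party contract with a company controlled by Partner Giraud requires two-thirds of the disinterested partners present (12 − 3 = 9). 2/3 of 9 = 6, so 6 affirmative votes are needed; 6 voted in favor. Satisfied.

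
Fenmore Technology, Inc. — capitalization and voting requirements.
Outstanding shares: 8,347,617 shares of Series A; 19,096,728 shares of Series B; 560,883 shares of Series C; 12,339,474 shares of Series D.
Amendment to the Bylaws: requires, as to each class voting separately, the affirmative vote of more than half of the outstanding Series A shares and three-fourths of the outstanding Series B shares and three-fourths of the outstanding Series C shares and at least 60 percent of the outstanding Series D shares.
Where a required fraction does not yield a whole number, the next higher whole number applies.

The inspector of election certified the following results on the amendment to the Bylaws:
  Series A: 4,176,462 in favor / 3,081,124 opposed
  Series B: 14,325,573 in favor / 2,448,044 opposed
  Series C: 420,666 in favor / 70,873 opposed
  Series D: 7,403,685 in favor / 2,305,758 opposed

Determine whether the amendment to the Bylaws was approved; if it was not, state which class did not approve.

Approved — every class gave the required vote.

Series A: a majority of 8347617 is 4173809; 4,173,809 required, 4,176,462 in favor — approved.
Series B: 3/4 of 19096728 = 14322546; 14,322,546 required, 14,325,573 in favor — approved.
Series C: 3/4 of 560883 = 420662.25, rounded up to 420663; 420,663 required, 420,666 in favor — approved.
Series D: 3/5 of 12339474 = 7403684.40, rounded up to 7403685; 7,403,685 required, 7,403,685 in favor — approved.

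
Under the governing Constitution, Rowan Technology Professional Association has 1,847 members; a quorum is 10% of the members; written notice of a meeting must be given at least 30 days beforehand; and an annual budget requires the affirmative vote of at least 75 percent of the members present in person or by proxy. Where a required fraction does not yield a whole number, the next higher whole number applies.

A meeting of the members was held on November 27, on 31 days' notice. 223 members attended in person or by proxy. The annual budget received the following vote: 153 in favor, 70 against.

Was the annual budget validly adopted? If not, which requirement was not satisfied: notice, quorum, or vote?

Notice: 31 days given; 30 required. Satisfied.
Quorum: 10% of 1,847 = 184.70, rounded up to 185; 223 present. Satisfied.
Vote: requires three-fourths of those present (223); 3/4 of 223 = 167.25, rounded up to 168, so 168 needed; 153 in favor. Not satisfied.

Invalid — vote requirement not satisfied.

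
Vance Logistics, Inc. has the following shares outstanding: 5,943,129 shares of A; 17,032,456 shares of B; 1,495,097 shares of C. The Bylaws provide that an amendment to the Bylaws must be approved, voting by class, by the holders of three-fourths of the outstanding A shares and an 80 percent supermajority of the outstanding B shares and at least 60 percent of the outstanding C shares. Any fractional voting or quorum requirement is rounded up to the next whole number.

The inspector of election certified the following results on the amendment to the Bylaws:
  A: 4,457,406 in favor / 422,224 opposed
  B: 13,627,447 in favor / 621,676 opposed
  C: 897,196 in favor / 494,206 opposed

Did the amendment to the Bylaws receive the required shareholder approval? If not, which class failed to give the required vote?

A: 3/4 of 5943129 = 4457346.75, rounded up to 4457347; 4,457,347 required, 4,457,406 in favor — approved.
B: 4/5 of 17032456 = 13625964.80, rounded up to 13625965; 13,625,965 required, 13,627,447 in favor — approved.
C: 3/5 of 1495097 = 897058.20, rounded up to 897059; 897,059 required, 897,196 in favor — approved.

Approved — every class gave the required vote.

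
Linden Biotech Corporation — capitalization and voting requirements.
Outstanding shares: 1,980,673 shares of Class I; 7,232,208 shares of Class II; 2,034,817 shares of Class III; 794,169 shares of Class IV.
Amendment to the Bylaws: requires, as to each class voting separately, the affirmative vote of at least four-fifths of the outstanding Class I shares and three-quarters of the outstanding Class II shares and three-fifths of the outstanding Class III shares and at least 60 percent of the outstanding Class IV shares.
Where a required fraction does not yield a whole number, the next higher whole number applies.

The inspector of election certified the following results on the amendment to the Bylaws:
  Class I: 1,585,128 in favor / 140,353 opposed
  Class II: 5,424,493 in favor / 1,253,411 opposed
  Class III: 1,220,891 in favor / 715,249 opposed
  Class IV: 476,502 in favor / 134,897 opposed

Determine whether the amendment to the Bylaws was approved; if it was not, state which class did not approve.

Approved — every class gave the required vote.

Class I: 4/5 of 1980673 = 1584538.40, rounded up to 1584539; 1,584,539 required, 1,585,128 in favor — approved.
Class II: 3/4 of 7232208 = 5424156; 5,424,156 required, 5,424,493 in favor — approved.
Class III: 3/5 of 2034817 = 1220890.20, rounded up to 1220891; 1,220,891 required, 1,220,891 in favor — approved.
Class IV: 3/5 of 794169 = 476501.40, rounded up to 476502; 476,502 required, 476,502 in favor — approved.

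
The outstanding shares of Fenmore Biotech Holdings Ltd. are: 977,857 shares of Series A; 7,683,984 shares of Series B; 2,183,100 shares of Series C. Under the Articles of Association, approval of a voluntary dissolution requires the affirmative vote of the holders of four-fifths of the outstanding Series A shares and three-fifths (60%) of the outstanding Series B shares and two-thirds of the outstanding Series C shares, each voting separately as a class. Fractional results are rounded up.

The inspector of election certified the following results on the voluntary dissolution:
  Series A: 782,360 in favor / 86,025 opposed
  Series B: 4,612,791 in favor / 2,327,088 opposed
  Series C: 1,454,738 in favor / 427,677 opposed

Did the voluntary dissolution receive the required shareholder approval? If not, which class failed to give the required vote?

Not approved — the Series C shares did not give the required vote.

Series A: 4/5 of 977857 = 782285.60, rounded up to 782286; 782,286 required, 782,360 in favor — approved.
Series B: 3/5 of 7683984 = 4610390.40, rounded up to 4610391; 4,610,391 required, 4,612,791 in favor — approved.
Series C: 2/3 of 2183100 = 1455400; 1,455,400 required, 1,454,738 in favor — not approved.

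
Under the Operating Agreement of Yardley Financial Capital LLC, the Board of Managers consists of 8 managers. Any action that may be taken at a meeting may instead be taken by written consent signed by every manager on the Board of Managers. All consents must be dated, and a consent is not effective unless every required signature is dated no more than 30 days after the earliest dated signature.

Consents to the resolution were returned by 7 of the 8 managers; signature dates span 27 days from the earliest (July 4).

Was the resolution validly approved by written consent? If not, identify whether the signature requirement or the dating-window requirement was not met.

Not effective — insufficient signatures.

Signatures required: every one of 8 — unanimous means all 8, so 8 needed; 7 signed. Insufficient.
Dating window: the latest signature is 27 days after the earliest; the limit is 30 days. Within the window.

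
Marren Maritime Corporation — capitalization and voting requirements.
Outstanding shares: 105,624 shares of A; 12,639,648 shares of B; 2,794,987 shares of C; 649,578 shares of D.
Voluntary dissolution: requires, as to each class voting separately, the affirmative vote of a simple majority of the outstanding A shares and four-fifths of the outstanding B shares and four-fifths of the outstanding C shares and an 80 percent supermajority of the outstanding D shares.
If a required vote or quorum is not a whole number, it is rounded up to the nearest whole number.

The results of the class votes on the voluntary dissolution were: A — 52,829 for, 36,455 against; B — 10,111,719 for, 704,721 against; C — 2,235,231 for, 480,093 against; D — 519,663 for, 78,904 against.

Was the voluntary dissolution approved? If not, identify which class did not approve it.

A: a majority of 105624 is 52813; 52,813 required, 52,829 in favor — approved.
B: 4/5 of 12639648 = 10111718.40, rounded up to 10111719; 10,111,719 required, 10,111,719 in favor — approved.
C: 4/5 of 2794987 = 2235989.60, rounded up to 2235990; 2,235,990 required, 2,235,231 in favor — not approved.
D: 4/5 of 649578 = 519662.40, rounded up to 519663; 519,663 required, 519,663 in favor — approved.

Not approved — the C shares did not give the required vote.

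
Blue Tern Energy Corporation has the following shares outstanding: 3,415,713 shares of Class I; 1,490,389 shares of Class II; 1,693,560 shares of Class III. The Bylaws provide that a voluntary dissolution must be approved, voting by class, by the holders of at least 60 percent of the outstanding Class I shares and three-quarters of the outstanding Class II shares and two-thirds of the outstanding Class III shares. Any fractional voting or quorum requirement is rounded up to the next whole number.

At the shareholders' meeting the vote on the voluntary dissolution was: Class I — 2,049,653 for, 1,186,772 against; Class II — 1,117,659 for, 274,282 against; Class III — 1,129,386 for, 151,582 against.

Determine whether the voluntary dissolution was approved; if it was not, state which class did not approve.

Not approved — the Class II shares did not give the required vote.

Class I: 3/5 of 3415713 = 2049427.80, rounded up to 2049428; 2,049,428 required, 2,049,653 in favor — approved.
Class II: 3/4 of 1490389 = 1117791.75, rounded up to 1117792; 1,117,792 required, 1,117,659 in favor — not approved.
Class III: 2/3 of 1693560 = 1129040; 1,129,040 required, 1,129,386 in favor — approved.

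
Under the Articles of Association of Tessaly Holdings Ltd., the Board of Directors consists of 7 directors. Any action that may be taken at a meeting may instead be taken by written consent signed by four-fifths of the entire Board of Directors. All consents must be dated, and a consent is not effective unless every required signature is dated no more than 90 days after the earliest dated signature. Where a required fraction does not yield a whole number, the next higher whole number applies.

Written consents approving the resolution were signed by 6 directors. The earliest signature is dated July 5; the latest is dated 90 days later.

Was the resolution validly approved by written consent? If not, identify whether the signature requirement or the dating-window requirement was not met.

Effective — both the signature and dating-window requirements are satisfied.

Signatures required: four-fifths of 7 — 4/5 of 7 = 5.60, rounded up to 6, so 6 needed; 6 signed. Sufficient.
Dating window: the latest signature is 90 days after the earliest; the limit is 90 days. Within the window.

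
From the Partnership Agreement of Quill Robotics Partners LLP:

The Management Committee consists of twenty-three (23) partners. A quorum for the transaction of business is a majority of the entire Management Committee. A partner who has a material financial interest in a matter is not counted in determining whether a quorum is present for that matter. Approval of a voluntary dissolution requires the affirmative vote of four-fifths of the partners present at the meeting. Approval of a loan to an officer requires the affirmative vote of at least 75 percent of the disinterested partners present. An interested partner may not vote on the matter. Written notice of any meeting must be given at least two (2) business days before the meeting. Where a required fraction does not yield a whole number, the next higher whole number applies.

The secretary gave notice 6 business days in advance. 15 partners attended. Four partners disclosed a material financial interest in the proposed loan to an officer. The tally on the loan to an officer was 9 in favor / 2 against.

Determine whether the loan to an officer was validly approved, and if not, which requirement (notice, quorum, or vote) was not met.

Invalid — quorum requirement not satisfied.

Notice: 6 business days given; 2 required (6 ≥ 2). Satisfied.
Quorum: 15 present, but the 4 interested partners do not count, leaving 11. Quorum is 12. Not satisfied.
Vote: the loan to an officer requires three-fourths of the disinterested partners present (15 − 4 = 11). 3/4 of 11 = 8.25, rounded up to 9, so 9 affirmative votes are needed; 9 voted in favor. Satisfied. (Moot — without a quorum no business can be validly transacted.)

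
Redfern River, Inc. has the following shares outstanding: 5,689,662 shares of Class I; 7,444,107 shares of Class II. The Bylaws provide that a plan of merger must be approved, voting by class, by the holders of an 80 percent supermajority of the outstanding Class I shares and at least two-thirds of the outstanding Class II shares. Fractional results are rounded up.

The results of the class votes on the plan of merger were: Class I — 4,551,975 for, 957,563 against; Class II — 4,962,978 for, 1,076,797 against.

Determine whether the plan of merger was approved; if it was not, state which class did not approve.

Class I: 4/5 of 5689662 = 4551729.60, rounded up to 4551730; 4,551,730 required, 4,551,975 in favor — approved.
Class II: 2/3 of 7444107 = 4962738; 4,962,738 required, 4,962,978 in favor — approved.

Approved — every class gave the required vote.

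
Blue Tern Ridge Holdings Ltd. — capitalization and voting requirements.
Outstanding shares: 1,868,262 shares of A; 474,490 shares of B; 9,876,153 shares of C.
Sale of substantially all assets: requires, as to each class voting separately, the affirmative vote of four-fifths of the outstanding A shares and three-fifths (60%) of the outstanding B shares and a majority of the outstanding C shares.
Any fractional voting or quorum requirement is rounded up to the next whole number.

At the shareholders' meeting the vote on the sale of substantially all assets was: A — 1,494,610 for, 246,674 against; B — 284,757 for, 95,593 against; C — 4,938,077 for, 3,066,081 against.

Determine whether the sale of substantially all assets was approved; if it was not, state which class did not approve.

Approved — every class gave the required vote.

A: 4/5 of 1868262 = 1494609.60, rounded up to 1494610; 1,494,610 required, 1,494,610 in favor — approved.
B: 3/5 of 474490 = 284694; 284,694 required, 284,757 in favor — approved.
C: a majority of 9876153 is 4938077; 4,938,077 required, 4,938,077 in favor — approved.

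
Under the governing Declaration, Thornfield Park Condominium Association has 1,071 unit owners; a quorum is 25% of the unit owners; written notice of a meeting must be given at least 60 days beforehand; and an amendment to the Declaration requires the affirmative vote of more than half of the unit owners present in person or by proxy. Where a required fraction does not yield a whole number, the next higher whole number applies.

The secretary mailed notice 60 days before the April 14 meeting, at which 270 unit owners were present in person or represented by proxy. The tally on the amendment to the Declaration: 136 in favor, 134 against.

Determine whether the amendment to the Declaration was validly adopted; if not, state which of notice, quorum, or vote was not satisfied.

Notice: 60 days given; 60 required. Satisfied.
Quorum: 25% of 1,071 = 267.75, rounded up to 268; 270 present. Satisfied.
Vote: requires a majority of those present (270); a majority of 270 is 136, so 136 needed; 136 in favor. Satisfied.

Valid — all requirements satisfied.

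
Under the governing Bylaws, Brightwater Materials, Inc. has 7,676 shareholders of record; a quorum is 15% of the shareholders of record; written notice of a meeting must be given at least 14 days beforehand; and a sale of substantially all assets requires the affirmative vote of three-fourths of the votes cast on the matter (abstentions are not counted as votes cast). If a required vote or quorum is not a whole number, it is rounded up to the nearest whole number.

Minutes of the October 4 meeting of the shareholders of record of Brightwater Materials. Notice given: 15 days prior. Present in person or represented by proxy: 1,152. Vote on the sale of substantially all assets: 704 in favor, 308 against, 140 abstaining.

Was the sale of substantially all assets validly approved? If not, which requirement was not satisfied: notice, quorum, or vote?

Notice: 15 days given; 14 required. Satisfied.
Quorum: 15% of 7,676 = 1,151.40, rounded up to 1,152; 1,152 present. Satisfied.
Vote: requires three-fourths of the votes cast (1,152 − 140 abstaining = 1,012); 3/4 of 1012 = 759, so 759 needed; 704 in favor. Not satisfied.

Invalid — vote requirement not satisfied.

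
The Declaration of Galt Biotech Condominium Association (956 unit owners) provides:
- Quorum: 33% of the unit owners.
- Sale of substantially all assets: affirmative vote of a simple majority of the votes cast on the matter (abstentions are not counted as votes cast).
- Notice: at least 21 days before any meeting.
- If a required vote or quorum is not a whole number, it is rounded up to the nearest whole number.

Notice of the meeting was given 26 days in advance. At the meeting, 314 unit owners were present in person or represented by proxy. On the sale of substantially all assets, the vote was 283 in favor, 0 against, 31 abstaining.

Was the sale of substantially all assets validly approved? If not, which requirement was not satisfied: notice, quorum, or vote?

Notice: 26 days given; 21 required. Satisfied.
Quorum: 33% of 956 = 315.48, rounded up to 316; 314 present. Not satisfied.
Vote: requires a majority of the votes cast (314 − 31 abstaining = 283); a majority of 283 is 142, so 142 needed; 283 in favor. Satisfied.

Invalid — quorum requirement not satisfied.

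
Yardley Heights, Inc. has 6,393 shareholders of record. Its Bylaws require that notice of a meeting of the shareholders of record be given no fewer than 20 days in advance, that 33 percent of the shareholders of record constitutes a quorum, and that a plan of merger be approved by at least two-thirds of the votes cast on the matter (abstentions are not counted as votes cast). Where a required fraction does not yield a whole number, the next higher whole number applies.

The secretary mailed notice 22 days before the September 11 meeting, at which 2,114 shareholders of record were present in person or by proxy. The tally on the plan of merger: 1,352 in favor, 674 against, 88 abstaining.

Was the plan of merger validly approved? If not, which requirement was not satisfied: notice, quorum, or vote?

Notice: 22 days given; 20 required. Satisfied.
Quorum: 33% of 6,393 = 2,109.69, rounded up to 2,110; 2,114 present. Satisfied.
Vote: requires two-thirds of the votes cast (2,114 − 88 abstaining = 2,026); 2/3 of 2026 = 1350.67, rounded up to 1351, so 1,351 needed; 1,352 in favor. Satisfied.

Valid — all requirements satisfied.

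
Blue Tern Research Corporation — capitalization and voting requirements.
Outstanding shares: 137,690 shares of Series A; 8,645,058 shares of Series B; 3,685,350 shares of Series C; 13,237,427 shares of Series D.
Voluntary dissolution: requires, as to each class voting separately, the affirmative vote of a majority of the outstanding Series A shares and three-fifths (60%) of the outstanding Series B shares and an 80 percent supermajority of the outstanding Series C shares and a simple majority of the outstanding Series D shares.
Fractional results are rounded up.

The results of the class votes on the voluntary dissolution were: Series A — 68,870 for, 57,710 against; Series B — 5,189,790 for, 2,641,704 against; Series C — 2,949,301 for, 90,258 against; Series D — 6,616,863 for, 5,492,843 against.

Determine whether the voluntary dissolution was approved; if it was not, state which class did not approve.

Series A: a majority of 137690 is 68846; 68,846 required, 68,870 in favor — approved.
Series B: 3/5 of 8645058 = 5187034.80, rounded up to 5187035; 5,187,035 required, 5,189,790 in favor — approved.
Series C: 4/5 of 3685350 = 2948280; 2,948,280 required, 2,949,301 in favor — approved.
Series D: a majority of 13237427 is 6618714; 6,618,714 required, 6,616,863 in favor — not approved.

Not approved — the Series D shares did not give the required vote.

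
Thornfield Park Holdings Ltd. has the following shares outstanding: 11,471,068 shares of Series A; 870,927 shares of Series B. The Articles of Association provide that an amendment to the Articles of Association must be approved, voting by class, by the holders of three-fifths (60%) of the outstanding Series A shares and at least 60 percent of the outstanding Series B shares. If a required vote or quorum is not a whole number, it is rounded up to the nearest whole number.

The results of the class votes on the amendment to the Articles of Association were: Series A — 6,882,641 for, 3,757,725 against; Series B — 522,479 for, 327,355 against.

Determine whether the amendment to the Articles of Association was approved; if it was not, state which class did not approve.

Not approved — the Series B shares did not give the required vote.

Series A: 3/5 of 11471068 = 6882640.80, rounded up to 6882641; 6,882,641 required, 6,882,641 in favor — approved.
Series B: 3/5 of 870927 = 522556.20, rounded up to 522557; 522,557 required, 522,479 in favor — not approved.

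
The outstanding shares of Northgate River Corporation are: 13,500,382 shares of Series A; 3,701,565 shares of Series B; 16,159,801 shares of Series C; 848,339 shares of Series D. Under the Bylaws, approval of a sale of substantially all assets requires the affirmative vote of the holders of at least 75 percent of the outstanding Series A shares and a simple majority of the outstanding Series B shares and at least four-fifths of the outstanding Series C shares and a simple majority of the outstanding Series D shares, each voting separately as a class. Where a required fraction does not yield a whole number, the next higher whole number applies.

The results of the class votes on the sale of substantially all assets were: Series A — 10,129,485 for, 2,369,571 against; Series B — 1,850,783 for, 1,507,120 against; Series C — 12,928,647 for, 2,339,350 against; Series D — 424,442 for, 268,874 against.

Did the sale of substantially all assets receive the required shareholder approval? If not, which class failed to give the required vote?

Approved — every class gave the required vote.

Series A: 3/4 of 13500382 = 10125286.50, rounded up to 10125287; 10,125,287 required, 10,129,485 in favor — approved.
Series B: a majority of 3701565 is 1850783; 1,850,783 required, 1,850,783 in favor — approved.
Series C: 4/5 of 16159801 = 12927840.80, rounded up to 12927841; 12,927,841 required, 12,928,647 in favor — approved.
Series D: a majority of 848339 is 424170; 424,170 required, 424,442 in favor — approved.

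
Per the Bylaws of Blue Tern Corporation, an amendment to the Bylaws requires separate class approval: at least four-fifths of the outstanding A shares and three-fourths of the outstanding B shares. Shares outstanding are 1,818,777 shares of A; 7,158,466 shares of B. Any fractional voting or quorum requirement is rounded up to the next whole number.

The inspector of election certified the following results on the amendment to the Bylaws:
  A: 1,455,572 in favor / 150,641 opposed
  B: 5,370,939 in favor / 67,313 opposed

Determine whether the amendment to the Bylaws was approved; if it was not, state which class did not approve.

A: 4/5 of 1818777 = 1455021.60, rounded up to 1455022; 1,455,022 required, 1,455,572 in favor — approved.
B: 3/4 of 7158466 = 5368849.50, rounded up to 5368850; 5,368,850 required, 5,370,939 in favor — approved.

Approved — every class gave the required vote.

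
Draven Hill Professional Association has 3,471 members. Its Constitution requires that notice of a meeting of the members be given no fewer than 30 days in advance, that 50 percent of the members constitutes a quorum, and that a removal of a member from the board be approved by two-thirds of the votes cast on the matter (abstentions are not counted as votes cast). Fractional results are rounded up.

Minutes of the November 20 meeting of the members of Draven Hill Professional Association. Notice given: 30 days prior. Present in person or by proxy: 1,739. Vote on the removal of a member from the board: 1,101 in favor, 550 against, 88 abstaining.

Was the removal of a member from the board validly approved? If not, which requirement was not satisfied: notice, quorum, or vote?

Notice: 30 days given; 30 required. Satisfied.
Quorum: 50% of 3,471 = 1,735.50, rounded up to 1,736; 1,739 present. Satisfied.
Vote: requires two-thirds of the votes cast (1,739 − 88 abstaining = 1,651); 2/3 of 1651 = 1100.67, rounded up to 1101, so 1,101 needed; 1,101 in favor. Satisfied.

Valid — all requirements satisfied.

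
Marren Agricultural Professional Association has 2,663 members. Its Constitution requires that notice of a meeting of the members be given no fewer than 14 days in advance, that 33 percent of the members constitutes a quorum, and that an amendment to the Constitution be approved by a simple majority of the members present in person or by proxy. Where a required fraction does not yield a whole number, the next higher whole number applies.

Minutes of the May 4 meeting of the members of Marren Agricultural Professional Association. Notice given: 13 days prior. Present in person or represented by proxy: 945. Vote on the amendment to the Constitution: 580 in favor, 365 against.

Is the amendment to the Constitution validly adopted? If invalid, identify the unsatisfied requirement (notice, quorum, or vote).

Notice: 13 days given; 14 required. Not satisfied.
Quorum: 33% of 2,663 = 878.79, rounded up to 879; 945 present. Satisfied.
Vote: requires a majority of those present (945); a majority of 945 is 473, so 473 needed; 580 in favor. Satisfied.

Invalid — notice requirement not satisfied.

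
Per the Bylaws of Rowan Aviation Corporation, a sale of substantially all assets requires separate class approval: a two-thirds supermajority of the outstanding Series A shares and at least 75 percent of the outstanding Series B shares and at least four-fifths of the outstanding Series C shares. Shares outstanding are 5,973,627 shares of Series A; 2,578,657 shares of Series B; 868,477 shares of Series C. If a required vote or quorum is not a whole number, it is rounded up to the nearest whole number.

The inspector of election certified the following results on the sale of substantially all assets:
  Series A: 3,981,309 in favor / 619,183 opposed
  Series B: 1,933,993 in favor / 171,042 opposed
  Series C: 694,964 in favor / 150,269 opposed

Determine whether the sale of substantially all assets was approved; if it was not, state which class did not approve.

Series A: 2/3 of 5973627 = 3982418; 3,982,418 required, 3,981,309 in favor — not approved.
Series B: 3/4 of 2578657 = 1933992.75, rounded up to 1933993; 1,933,993 required, 1,933,993 in favor — approved.
Series C: 4/5 of 868477 = 694781.60, rounded up to 694782; 694,782 required, 694,964 in favor — approved.

Not approved — the Series A shares did not give the required vote.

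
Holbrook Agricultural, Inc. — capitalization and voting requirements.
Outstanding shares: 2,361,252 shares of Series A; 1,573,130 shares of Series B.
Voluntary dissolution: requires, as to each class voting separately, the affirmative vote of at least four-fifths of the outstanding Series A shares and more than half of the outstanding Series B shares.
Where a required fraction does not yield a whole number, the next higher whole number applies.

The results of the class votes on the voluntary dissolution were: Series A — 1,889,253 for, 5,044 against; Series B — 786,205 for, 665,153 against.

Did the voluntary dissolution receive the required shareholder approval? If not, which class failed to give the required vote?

Not approved — the Series B shares did not give the required vote.

Series A: 4/5 of 2361252 = 1889001.60, rounded up to 1889002; 1,889,002 required, 1,889,253 in favor — approved.
Series B: a majority of 1573130 is 786566; 786,566 required, 786,205 in favor — not approved.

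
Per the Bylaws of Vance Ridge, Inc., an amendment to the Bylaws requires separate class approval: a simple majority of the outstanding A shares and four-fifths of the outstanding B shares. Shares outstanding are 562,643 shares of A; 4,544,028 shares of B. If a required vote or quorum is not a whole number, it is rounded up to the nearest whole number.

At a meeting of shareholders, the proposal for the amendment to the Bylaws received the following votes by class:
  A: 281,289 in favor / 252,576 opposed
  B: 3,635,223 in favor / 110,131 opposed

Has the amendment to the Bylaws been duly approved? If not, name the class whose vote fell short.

Not approved — the A shares did not give the required vote.

A: a majority of 562643 is 281322; 281,322 required, 281,289 in favor — not approved.
B: 4/5 of 4544028 = 3635222.40, rounded up to 3635223; 3,635,223 required, 3,635,223 in favor — approved.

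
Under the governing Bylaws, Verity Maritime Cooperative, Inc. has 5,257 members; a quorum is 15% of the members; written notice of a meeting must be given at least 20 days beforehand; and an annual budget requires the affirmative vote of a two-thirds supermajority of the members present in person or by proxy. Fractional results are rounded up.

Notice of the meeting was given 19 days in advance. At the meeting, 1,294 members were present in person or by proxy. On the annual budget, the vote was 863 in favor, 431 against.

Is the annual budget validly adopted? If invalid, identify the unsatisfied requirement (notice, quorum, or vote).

Notice: 19 days given; 20 required. Not satisfied.
Quorum: 15% of 5,257 = 788.55, rounded up to 789; 1,294 present. Satisfied.
Vote: requires two-thirds of those present (1,294); 2/3 of 1294 = 862.67, rounded up to 863, so 863 needed; 863 in favor. Satisfied.

Invalid — notice requirement not satisfied.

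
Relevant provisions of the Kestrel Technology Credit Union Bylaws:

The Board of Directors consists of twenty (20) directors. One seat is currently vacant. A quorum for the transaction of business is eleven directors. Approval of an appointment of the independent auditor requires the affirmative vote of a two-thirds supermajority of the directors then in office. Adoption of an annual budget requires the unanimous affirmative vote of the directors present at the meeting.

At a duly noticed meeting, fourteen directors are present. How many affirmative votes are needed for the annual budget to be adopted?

14

The annual budget requires the unanimous vote of the directors present (14).
Unanimous means all 14.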